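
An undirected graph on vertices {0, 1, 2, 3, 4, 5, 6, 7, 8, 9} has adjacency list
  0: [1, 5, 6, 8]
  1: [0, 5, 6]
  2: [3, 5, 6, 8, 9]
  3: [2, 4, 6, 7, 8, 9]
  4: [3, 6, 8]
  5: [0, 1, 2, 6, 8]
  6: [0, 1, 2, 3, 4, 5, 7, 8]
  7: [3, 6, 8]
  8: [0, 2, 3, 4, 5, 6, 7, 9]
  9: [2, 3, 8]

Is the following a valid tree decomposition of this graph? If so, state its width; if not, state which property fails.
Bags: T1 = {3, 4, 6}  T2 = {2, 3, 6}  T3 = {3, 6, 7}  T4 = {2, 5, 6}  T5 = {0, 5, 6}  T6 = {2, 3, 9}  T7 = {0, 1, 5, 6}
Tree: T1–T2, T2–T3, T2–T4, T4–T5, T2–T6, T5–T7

A tree decomposition must satisfy three properties: every vertex lies in some bag; for every edge, both endpoints lie together in some bag; and for every vertex, the bags containing it form a connected subtree. Here vertex 8 appears in no bag, so the decomposition is invalid.

No — vertex 8 appears in no bag.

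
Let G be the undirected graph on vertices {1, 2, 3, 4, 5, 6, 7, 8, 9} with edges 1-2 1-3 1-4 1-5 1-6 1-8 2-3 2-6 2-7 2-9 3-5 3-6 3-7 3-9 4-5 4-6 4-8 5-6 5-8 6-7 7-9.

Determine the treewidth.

3

A width-3 tree decomposition is:
Bags: B1 = {2, 3, 6, 7}  B2 = {1, 2, 3, 6}  B3 = {1, 3, 5, 6}  B4 = {1, 4, 5, 6}  B5 = {2, 3, 7, 9}  B6 = {1, 4, 5, 8}
Tree: B1–B2, B2–B3, B3–B4, B1–B5, B4–B6
Each bag holds 4 vertices, so the decomposition has width 3, which upper-bounds the treewidth. Conversely, {1, 2, 3, 6} is a clique of size 4, and the vertices of any clique must share a bag in every tree decomposition; so some bag has ≥ 4 vertices and tw(G) ≥ 3. The upper and lower bounds meet at 3, so that is the treewidth.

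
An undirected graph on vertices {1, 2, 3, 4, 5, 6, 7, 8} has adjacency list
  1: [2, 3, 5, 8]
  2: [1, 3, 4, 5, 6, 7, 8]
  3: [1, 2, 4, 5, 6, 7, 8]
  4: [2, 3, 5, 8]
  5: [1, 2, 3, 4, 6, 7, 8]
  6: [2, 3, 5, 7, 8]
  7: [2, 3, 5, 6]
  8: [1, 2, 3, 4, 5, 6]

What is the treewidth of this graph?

A width-4 tree decomposition is:
Bags: B1 = {2, 3, 5, 6, 7}  B2 = {2, 3, 5, 6, 8}  B3 = {1, 2, 3, 5, 8}  B4 = {2, 3, 4, 5, 8}
Tree: B1–B2, B2–B3, B2–B4
The largest bag has 5 vertices, giving width 4; this decomposition certifies tw(G) ≤ 4. On the other hand G contains the 5-clique {1, 2, 3, 5, 8}. A clique must lie in a single bag of any decomposition, so no decomposition can have width below 4. The upper and lower bounds meet at 4, so that is the treewidth.

4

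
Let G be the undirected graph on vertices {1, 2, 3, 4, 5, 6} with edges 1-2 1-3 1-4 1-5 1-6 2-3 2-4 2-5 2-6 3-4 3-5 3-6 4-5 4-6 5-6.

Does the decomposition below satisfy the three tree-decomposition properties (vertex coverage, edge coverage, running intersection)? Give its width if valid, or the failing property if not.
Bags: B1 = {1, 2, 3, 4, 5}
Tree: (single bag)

No — vertex 6 appears in no bag.

A tree decomposition must satisfy three properties: every vertex lies in some bag; for every edge, both endpoints lie together in some bag; and for every vertex, the bags containing it form a connected subtree. Here vertex 6 appears in no bag, so the decomposition is invalid.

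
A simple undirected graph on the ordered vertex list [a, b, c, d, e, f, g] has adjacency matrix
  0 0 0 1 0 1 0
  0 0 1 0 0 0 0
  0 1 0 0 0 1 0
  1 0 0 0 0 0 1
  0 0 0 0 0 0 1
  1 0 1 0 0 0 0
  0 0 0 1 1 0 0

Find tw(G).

A width-1 tree decomposition is:
Bags: B1 = {e, g}  B2 = {d, g}  B3 = {a, d}  B4 = {a, f}  B5 = {c, f}  B6 = {b, c}
Tree: B1–B2, B2–B3, B3–B4, B4–B5, B5–B6
Every bag has size at most 2, so the width is 2 − 1 = 1 and tw(G) ≤ 1. G has an edge, so its treewidth is at least 1. Therefore the treewidth is 1.

1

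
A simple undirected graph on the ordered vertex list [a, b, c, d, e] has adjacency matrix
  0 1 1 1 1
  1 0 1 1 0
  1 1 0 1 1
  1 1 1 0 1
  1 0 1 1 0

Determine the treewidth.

A width-3 tree decomposition is:
Bags: B1 = {a, c, d, e}  B2 = {a, b, c, d}
Tree: B1–B2
Every bag has size at most 4, so the width is 4 − 1 = 3 and tw(G) ≤ 3. For the lower bound, the 4 vertices {a, c, d, e} are pairwise adjacent, and any tree decomposition puts a clique entirely inside one bag — forcing width ≥ 3. The upper and lower bounds meet at 3, so that is the treewidth.

3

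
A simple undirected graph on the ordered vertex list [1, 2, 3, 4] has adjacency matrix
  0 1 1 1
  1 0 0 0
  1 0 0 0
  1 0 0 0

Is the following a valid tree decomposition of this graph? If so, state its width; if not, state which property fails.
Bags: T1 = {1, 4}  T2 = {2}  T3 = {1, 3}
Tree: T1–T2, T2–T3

A tree decomposition must satisfy three properties: every vertex lies in some bag; for every edge, both endpoints lie together in some bag; and for every vertex, the bags containing it form a connected subtree. Here edge (1,2) lies in no bag, so the decomposition is invalid.

No — edge (1,2) lies in no bag.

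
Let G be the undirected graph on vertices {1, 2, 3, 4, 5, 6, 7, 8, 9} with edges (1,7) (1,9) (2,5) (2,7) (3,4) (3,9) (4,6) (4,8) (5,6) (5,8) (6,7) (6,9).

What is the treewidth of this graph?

A width-3 tree decomposition is:
Bags: B1 = {1, 2, 7, 9}  B2 = {2, 6, 7, 9}  B3 = {2, 5, 6, 9}  B4 = {3, 5, 6, 9}  B5 = {3, 4, 5, 6}  B6 = {3, 4, 5, 8}
Tree: B1–B2, B2–B3, B3–B4, B4–B5, B5–B6
Each bag holds 4 vertices, so the decomposition has width 3, which upper-bounds the treewidth. For the lower bound: the 4 vertex sets {1,2,7}, {9}, {6}, {3,4,5,8} are disjoint, each induces a connected subgraph, and every pair is joined by at least one edge of G. Contracting each set to a single vertex therefore yields K_{4} as a minor, and since treewidth is minor-monotone, tw(G) ≥ tw(K_{4}) = 3. Hence tw(G) = 3 exactly.

3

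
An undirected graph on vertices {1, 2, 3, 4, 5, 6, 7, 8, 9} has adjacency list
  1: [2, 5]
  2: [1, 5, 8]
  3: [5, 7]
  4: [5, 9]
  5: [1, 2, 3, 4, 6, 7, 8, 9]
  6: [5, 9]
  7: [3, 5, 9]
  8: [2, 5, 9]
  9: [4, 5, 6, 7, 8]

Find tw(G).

2

A width-2 tree decomposition is:
Bags: B1 = {5, 7, 9}  B2 = {5, 8, 9}  B3 = {2, 5, 8}  B4 = {1, 2, 5}  B5 = {5, 6, 9}  B6 = {3, 5, 7}  B7 = {4, 5, 9}
Tree: B1–B2, B2–B3, B3–B4, B1–B5, B1–B6, B1–B7
Every bag has size at most 3, so the width is 3 − 1 = 2 and tw(G) ≤ 2. Conversely, {1, 2, 5} is a clique of size 3, and the vertices of any clique must share a bag in every tree decomposition; so some bag has ≥ 3 vertices and tw(G) ≥ 2. Therefore the treewidth is 2.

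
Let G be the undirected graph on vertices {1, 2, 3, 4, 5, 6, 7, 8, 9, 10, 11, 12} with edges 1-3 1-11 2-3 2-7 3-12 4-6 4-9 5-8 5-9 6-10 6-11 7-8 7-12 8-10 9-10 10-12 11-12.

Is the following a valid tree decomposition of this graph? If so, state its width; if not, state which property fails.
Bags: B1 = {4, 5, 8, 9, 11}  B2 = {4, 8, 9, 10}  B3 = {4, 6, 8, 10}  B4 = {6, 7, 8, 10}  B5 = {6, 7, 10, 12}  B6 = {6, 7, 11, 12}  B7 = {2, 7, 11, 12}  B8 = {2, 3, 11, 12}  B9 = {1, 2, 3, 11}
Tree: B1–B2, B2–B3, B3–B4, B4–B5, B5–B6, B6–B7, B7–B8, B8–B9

No — bags containing vertex 11 are not connected in the tree.

A tree decomposition must satisfy three properties: every vertex lies in some bag; for every edge, both endpoints lie together in some bag; and for every vertex, the bags containing it form a connected subtree. Here bags containing vertex 11 are not connected in the tree, so the decomposition is invalid.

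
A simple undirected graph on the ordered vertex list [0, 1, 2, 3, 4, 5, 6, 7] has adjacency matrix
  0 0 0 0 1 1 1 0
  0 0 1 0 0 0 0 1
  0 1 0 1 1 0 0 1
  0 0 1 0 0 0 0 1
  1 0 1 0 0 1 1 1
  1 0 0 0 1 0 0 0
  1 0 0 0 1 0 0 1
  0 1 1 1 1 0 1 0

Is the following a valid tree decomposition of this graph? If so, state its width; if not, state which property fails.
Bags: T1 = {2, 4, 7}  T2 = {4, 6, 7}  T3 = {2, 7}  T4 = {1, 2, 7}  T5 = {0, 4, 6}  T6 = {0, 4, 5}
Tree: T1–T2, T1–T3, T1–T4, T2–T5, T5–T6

No — vertex 3 appears in no bag.

A tree decomposition must satisfy three properties: every vertex lies in some bag; for every edge, both endpoints lie together in some bag; and for every vertex, the bags containing it form a connected subtree. Here vertex 3 appears in no bag, so the decomposition is invalid.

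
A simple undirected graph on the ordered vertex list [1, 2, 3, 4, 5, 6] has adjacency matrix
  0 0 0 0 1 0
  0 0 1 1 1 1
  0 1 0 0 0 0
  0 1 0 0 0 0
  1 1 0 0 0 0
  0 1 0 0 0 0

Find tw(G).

A width-1 tree decomposition is:
Bags: B1 = {1, 5}  B2 = {2, 5}  B3 = {2, 4}  B4 = {2, 6}  B5 = {2, 3}
Tree: B1–B2, B2–B3, B2–B4, B4–B5
The largest bag has 2 vertices, giving width 1; this decomposition certifies tw(G) ≤ 1. G has an edge, so its treewidth is at least 1. The upper and lower bounds meet at 1, so that is the treewidth.

1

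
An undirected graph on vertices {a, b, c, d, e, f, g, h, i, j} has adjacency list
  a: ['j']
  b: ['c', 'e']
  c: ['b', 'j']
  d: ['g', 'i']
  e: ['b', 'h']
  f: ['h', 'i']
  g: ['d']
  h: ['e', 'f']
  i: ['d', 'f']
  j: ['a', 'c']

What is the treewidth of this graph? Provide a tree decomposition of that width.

Treewidth 1.
One such decomposition:
Bags: B1 = {d, g}  B2 = {d, i}  B3 = {f, i}  B4 = {f, h}  B5 = {e, h}  B6 = {b, e}  B7 = {b, c}  B8 = {c, j}  B9 = {a, j}
Tree: B1–B2, B2–B3, B3–B4, B4–B5, B5–B6, B6–B7, B7–B8, B8–B9

Every bag has size at most 2, so the width is 2 − 1 = 1 and tw(G) ≤ 1. Since G has at least one edge (e.g. g–d), it is not an edgeless graph, so tw(G) ≥ 1. Hence tw(G) = 1 exactly.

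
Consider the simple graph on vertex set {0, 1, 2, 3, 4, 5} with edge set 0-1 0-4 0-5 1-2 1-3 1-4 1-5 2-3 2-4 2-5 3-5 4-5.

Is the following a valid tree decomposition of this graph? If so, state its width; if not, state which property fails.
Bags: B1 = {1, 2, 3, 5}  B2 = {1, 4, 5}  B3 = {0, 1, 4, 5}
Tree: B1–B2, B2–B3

A tree decomposition must satisfy three properties: every vertex lies in some bag; for every edge, both endpoints lie together in some bag; and for every vertex, the bags containing it form a connected subtree. Here edge (2,4) lies in no bag, so the decomposition is invalid.

No — edge (2,4) lies in no bag.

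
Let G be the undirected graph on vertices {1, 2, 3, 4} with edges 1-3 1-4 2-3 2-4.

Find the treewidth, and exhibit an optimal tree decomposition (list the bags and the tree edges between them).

Treewidth 2.
Bags: B1 = {2, 3, 4}  B2 = {1, 3, 4}
Tree: B1–B2

Each bag holds 3 vertices, so the decomposition has width 2, which upper-bounds the treewidth. Since 3–2–4–1–3 is a cycle in G, G is not acyclic. Forests are exactly the graphs of treewidth ≤ 1, so tw(G) ≥ 2. The upper and lower bounds meet at 2, so that is the treewidth.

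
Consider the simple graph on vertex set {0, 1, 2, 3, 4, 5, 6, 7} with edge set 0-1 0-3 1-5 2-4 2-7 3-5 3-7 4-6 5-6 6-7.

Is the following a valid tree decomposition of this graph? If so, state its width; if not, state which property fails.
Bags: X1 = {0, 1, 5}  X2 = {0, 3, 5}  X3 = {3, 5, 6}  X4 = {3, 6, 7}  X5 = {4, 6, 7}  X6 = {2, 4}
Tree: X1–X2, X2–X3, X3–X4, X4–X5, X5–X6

No — edge (7,2) lies in no bag.

A tree decomposition must satisfy three properties: every vertex lies in some bag; for every edge, both endpoints lie together in some bag; and for every vertex, the bags containing it form a connected subtree. Here edge (7,2) lies in no bag, so the decomposition is invalid.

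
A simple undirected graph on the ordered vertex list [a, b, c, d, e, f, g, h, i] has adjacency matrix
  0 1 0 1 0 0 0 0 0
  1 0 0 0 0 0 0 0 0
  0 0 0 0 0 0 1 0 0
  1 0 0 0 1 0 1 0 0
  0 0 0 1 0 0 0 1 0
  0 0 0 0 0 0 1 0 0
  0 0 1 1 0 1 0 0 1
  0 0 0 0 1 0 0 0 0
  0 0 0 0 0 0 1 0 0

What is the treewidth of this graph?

1

A width-1 tree decomposition is:
Bags: B1 = {f, g}  B2 = {d, g}  B3 = {d, e}  B4 = {a, d}  B5 = {c, g}  B6 = {g, i}  B7 = {a, b}  B8 = {e, h}
Tree: B1–B2, B2–B3, B3–B4, B2–B5, B5–B6, B4–B7, B3–B8
The largest bag has 2 vertices, giving width 1; this decomposition certifies tw(G) ≤ 1. G has an edge, so its treewidth is at least 1. Combining the bounds, tw(G) = 1.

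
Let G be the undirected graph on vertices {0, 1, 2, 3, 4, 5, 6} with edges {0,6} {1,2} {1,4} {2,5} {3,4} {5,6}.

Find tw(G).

1

A width-1 tree decomposition is:
Bags: B1 = {3, 4}  B2 = {1, 4}  B3 = {1, 2}  B4 = {2, 5}  B5 = {5, 6}  B6 = {0, 6}
Tree: B1–B2, B2–B3, B3–B4, B4–B5, B5–B6
The largest bag has 2 vertices, giving width 1; this decomposition certifies tw(G) ≤ 1. Any graph with an edge has treewidth ≥ 1, and G has the edge 3–4. Combining the bounds, tw(G) = 1.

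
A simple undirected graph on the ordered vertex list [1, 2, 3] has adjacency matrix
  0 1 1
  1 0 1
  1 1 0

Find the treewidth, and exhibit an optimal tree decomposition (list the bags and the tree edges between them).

Treewidth 2.
One such decomposition:
Bags: B1 = {1, 2, 3}
Tree: (single bag)

With just one bag of size 3, the width is 3 − 1 = 2, so tw(G) ≤ 2. For the lower bound, the 3 vertices {1, 2, 3} are pairwise adjacent, and any tree decomposition puts a clique entirely inside one bag — forcing width ≥ 2. Therefore the treewidth is 2.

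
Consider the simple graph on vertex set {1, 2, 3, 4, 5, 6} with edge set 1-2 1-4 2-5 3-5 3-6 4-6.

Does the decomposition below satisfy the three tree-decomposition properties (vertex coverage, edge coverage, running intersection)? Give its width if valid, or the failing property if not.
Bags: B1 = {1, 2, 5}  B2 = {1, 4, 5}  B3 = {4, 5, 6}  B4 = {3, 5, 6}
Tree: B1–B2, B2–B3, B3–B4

Yes; width 2.

Checking the three conditions: (i) the bags cover all of {1, 2, 3, 4, 5, 6}; (ii) for each edge, some bag contains both endpoints; (iii) the bags containing any fixed vertex form a subtree. All hold, so the decomposition is valid with width 3 − 1 = 2.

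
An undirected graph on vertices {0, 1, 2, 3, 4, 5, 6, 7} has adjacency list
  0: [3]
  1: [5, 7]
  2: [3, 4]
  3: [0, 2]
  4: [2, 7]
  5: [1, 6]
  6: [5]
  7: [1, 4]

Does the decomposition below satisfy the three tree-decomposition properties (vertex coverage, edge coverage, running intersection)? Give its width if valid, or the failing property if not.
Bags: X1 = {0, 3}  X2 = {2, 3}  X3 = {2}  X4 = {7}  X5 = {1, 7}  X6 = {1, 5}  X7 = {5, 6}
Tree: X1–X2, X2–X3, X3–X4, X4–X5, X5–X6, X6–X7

A tree decomposition must satisfy three properties: every vertex lies in some bag; for every edge, both endpoints lie together in some bag; and for every vertex, the bags containing it form a connected subtree. Here vertex 4 appears in no bag, so the decomposition is invalid.

No — vertex 4 appears in no bag.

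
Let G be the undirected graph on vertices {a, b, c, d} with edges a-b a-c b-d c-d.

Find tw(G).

A width-2 tree decomposition is:
Bags: B1 = {a, b, c}  B2 = {b, c, d}
Tree: B1–B2
The largest bag has 3 vertices, giving width 2; this decomposition certifies tw(G) ≤ 2. Since c–a–b–d–c is a cycle in G, G is not acyclic. Forests are exactly the graphs of treewidth ≤ 1, so tw(G) ≥ 2. Therefore the treewidth is 2.

2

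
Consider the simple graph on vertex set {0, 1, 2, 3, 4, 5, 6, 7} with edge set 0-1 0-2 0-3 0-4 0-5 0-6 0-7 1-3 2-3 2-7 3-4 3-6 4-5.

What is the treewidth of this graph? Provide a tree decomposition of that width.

Every bag has size at most 3, so the width is 3 − 1 = 2 and tw(G) ≤ 2. Conversely, {0, 1, 3} is a clique of size 3, and the vertices of any clique must share a bag in every tree decomposition; so some bag has ≥ 3 vertices and tw(G) ≥ 2. Hence tw(G) = 2 exactly.

Treewidth 2.
One optimal decomposition is:
Bags: B1 = {0, 1, 3}  B2 = {0, 3, 6}  B3 = {0, 2, 3}  B4 = {0, 3, 4}  B5 = {0, 2, 7}  B6 = {0, 4, 5}
Tree: B1–B2, B2–B3, B3–B4, B3–B5, B4–B6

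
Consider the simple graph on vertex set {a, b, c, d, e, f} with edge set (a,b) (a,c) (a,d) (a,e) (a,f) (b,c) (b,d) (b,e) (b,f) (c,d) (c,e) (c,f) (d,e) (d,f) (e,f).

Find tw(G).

A width-5 tree decomposition is:
Bags: B1 = {a, b, c, d, e, f}
Tree: (single bag)
A single bag containing all 6 vertices is trivially a valid decomposition of width 5. For the lower bound, the 6 vertices {a, b, c, d, e, f} are pairwise adjacent, and any tree decomposition puts a clique entirely inside one bag — forcing width ≥ 5. The upper and lower bounds meet at 5, so that is the treewidth.

5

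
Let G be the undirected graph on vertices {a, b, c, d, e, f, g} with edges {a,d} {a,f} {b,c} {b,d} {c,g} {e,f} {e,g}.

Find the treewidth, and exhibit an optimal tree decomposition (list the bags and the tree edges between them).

Every bag has size at most 3, so the width is 3 − 1 = 2 and tw(G) ≤ 2. For the lower bound, G contains the cycle c–b–d–a–f–e–g–c, so G is not a forest; only forests have treewidth ≤ 1, hence tw(G) ≥ 2. Hence tw(G) = 2 exactly.

Treewidth 2.
One such decomposition:
Bags: B1 = {b, c, d}  B2 = {a, c, d}  B3 = {a, c, f}  B4 = {c, e, f}  B5 = {c, e, g}
Tree: B1–B2, B2–B3, B3–B4, B4–B5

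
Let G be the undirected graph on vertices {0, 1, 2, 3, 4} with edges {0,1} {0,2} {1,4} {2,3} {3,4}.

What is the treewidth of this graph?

2

A width-2 tree decomposition is:
Bags: B1 = {0, 2, 3}  B2 = {0, 3, 4}  B3 = {0, 1, 4}
Tree: B1–B2, B2–B3
Each bag holds 3 vertices, so the decomposition has width 2, which upper-bounds the treewidth. Since 0–2–3–4–1–0 is a cycle in G, G is not acyclic. Forests are exactly the graphs of treewidth ≤ 1, so tw(G) ≥ 2. The upper and lower bounds meet at 2, so that is the treewidth.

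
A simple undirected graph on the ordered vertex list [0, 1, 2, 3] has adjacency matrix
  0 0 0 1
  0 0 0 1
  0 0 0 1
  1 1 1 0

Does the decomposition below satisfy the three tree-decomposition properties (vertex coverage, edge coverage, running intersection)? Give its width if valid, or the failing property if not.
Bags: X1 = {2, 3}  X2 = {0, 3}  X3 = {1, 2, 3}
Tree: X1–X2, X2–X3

A tree decomposition must satisfy three properties: every vertex lies in some bag; for every edge, both endpoints lie together in some bag; and for every vertex, the bags containing it form a connected subtree. Here bags containing vertex 2 are not connected in the tree, so the decomposition is invalid.

No — bags containing vertex 2 are not connected in the tree.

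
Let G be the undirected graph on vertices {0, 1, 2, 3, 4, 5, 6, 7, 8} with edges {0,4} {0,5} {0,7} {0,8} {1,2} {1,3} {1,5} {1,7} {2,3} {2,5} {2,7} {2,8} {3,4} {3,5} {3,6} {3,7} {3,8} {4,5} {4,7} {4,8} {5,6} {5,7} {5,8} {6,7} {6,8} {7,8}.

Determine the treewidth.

4

A width-4 tree decomposition is:
Bags: B1 = {2, 3, 5, 7, 8}  B2 = {1, 2, 3, 5, 7}  B3 = {3, 4, 5, 7, 8}  B4 = {3, 5, 6, 7, 8}  B5 = {0, 4, 5, 7, 8}
Tree: B1–B2, B1–B3, B1–B4, B3–B5
Each bag holds 5 vertices, so the decomposition has width 4, which upper-bounds the treewidth. For the lower bound, the 5 vertices {0, 4, 5, 7, 8} are pairwise adjacent, and any tree decomposition puts a clique entirely inside one bag — forcing width ≥ 4. The upper and lower bounds meet at 4, so that is the treewidth.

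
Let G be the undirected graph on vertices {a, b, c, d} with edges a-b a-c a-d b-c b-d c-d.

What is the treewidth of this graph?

A width-3 tree decomposition is:
Bags: B1 = {a, b, c, d}
Tree: (single bag)
A single bag containing all 4 vertices is trivially a valid decomposition of width 3. Conversely, {a, b, c, d} is a clique of size 4, and the vertices of any clique must share a bag in every tree decomposition; so some bag has ≥ 4 vertices and tw(G) ≥ 3. Hence tw(G) = 3 exactly.

3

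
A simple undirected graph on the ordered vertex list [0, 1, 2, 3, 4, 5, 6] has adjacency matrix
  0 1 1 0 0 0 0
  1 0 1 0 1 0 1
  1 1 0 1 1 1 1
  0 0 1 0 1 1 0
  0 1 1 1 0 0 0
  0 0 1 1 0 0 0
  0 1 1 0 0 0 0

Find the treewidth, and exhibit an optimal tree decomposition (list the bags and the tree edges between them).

Treewidth 2.
Bags: B1 = {1, 2, 4}  B2 = {1, 2, 6}  B3 = {0, 1, 2}  B4 = {2, 3, 4}  B5 = {2, 3, 5}
Tree: B1–B2, B2–B3, B1–B4, B4–B5

Every bag has size at most 3, so the width is 3 − 1 = 2 and tw(G) ≤ 2. Conversely, {0, 1, 2} is a clique of size 3, and the vertices of any clique must share a bag in every tree decomposition; so some bag has ≥ 3 vertices and tw(G) ≥ 2. Therefore the treewidth is 2.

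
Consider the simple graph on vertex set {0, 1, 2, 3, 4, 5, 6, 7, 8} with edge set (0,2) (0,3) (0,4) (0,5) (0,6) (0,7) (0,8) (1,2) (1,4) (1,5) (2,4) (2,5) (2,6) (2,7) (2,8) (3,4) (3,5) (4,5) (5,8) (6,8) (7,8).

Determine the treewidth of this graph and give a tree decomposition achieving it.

The largest bag has 4 vertices, giving width 3; this decomposition certifies tw(G) ≤ 3. Conversely, {0, 2, 5, 8} is a clique of size 4, and the vertices of any clique must share a bag in every tree decomposition; so some bag has ≥ 4 vertices and tw(G) ≥ 3. The upper and lower bounds meet at 3, so that is the treewidth.

Treewidth 3.
Bags: B1 = {0, 2, 4, 5}  B2 = {0, 3, 4, 5}  B3 = {1, 2, 4, 5}  B4 = {0, 2, 5, 8}  B5 = {0, 2, 6, 8}  B6 = {0, 2, 7, 8}
Tree: B1–B2, B1–B3, B1–B4, B4–B5, B5–B6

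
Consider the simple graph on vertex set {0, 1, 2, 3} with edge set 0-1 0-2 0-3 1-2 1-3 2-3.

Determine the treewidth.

3

A width-3 tree decomposition is:
Bags: B1 = {0, 1, 2, 3}
Tree: (single bag)
With just one bag of size 4, the width is 4 − 1 = 3, so tw(G) ≤ 3. For the lower bound, the 4 vertices {0, 1, 2, 3} are pairwise adjacent, and any tree decomposition puts a clique entirely inside one bag — forcing width ≥ 3. The upper and lower bounds meet at 3, so that is the treewidth.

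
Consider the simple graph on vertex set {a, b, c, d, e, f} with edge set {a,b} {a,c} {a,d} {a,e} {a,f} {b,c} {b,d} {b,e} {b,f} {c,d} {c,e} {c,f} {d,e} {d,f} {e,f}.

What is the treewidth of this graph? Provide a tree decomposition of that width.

Treewidth 5.
One optimal decomposition is:
Bags: B1 = {a, b, c, d, e, f}
Tree: (single bag)

With just one bag of size 6, the width is 6 − 1 = 5, so tw(G) ≤ 5. For the lower bound, the 6 vertices {a, b, c, d, e, f} are pairwise adjacent, and any tree decomposition puts a clique entirely inside one bag — forcing width ≥ 5. Hence tw(G) = 5 exactly.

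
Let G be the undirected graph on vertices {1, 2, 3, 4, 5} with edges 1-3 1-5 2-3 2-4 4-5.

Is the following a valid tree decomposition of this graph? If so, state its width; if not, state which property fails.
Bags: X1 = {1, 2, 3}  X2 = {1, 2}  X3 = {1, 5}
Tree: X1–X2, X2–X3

A tree decomposition must satisfy three properties: every vertex lies in some bag; for every edge, both endpoints lie together in some bag; and for every vertex, the bags containing it form a connected subtree. Here vertex 4 appears in no bag, so the decomposition is invalid.

No — vertex 4 appears in no bag.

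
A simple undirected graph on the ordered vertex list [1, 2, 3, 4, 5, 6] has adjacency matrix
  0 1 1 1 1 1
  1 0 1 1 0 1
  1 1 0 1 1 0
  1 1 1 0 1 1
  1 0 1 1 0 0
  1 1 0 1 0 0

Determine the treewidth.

3

A width-3 tree decomposition is:
Bags: B1 = {1, 2, 3, 4}  B2 = {1, 2, 4, 6}  B3 = {1, 3, 4, 5}
Tree: B1–B2, B1–B3
The largest bag has 4 vertices, giving width 3; this decomposition certifies tw(G) ≤ 3. On the other hand G contains the 4-clique {1, 2, 3, 4}. A clique must lie in a single bag of any decomposition, so no decomposition can have width below 3. Combining the bounds, tw(G) = 3.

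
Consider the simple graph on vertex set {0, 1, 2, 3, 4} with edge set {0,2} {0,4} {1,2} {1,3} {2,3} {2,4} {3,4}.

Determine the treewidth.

2

A width-2 tree decomposition is:
Bags: B1 = {0, 2, 4}  B2 = {2, 3, 4}  B3 = {1, 2, 3}
Tree: B1–B2, B2–B3
Every bag has size at most 3, so the width is 3 − 1 = 2 and tw(G) ≤ 2. For the lower bound, the 3 vertices {0, 2, 4} are pairwise adjacent, and any tree decomposition puts a clique entirely inside one bag — forcing width ≥ 2. Therefore the treewidth is 2.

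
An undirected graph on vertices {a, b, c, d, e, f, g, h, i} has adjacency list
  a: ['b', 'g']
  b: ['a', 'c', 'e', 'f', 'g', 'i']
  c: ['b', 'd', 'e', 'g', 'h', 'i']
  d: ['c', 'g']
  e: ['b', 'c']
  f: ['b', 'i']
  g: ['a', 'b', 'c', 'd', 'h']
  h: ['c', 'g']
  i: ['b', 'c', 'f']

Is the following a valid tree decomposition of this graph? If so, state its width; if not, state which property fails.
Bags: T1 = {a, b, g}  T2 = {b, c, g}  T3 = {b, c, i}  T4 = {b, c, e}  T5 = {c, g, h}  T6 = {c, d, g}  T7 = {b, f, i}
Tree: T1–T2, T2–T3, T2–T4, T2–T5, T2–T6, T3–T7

Checking the three conditions: (i) the bags cover all of {a, b, c, d, e, f, g, h, i}; (ii) for each edge, some bag contains both endpoints; (iii) the bags containing any fixed vertex form a subtree. All hold, so the decomposition is valid with width 3 − 1 = 2.

Yes; width 2.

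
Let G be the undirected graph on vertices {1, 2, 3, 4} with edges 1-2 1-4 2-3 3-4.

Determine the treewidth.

A width-2 tree decomposition is:
Bags: B1 = {2, 3, 4}  B2 = {1, 2, 4}
Tree: B1–B2
The largest bag has 3 vertices, giving width 2; this decomposition certifies tw(G) ≤ 2. Since 4–3–2–1–4 is a cycle in G, G is not acyclic. Forests are exactly the graphs of treewidth ≤ 1, so tw(G) ≥ 2. Hence tw(G) = 2 exactly.

2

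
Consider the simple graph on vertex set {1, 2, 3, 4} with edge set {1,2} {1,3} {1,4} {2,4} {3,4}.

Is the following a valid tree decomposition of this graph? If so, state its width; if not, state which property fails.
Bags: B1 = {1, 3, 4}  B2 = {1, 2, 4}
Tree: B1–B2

Vertex coverage: the bags together contain {1, 2, 3, 4}, the full vertex set. Edge coverage: each edge of G has both endpoints in at least one bag. Running intersection: for every vertex, the bags containing it form a connected subtree. All three properties hold, so this is a valid tree decomposition of width max|bag| − 1 = 2, and hence tw(G) ≤ 2.

Yes; width 2.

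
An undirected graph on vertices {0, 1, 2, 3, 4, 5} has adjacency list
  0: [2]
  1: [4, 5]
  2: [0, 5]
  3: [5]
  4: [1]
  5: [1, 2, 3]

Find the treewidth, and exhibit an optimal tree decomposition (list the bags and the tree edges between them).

Treewidth 1.
Bags: B1 = {1, 5}  B2 = {3, 5}  B3 = {2, 5}  B4 = {0, 2}  B5 = {1, 4}
Tree: B1–B2, B1–B3, B3–B4, B1–B5

Each bag holds 2 vertices, so the decomposition has width 1, which upper-bounds the treewidth. G has an edge, so its treewidth is at least 1. Hence tw(G) = 1 exactly.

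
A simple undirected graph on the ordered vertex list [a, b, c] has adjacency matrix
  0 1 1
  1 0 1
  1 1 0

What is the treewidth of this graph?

2

A width-2 tree decomposition is:
Bags: B1 = {a, b, c}
Tree: (single bag)
A single bag containing all 3 vertices is trivially a valid decomposition of width 2. Conversely, {a, b, c} is a clique of size 3, and the vertices of any clique must share a bag in every tree decomposition; so some bag has ≥ 3 vertices and tw(G) ≥ 2. Combining the bounds, tw(G) = 2.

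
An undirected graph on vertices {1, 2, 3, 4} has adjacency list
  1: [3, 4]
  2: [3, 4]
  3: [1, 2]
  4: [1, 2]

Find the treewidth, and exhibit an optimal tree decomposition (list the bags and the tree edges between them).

Treewidth 2.
One such decomposition:
Bags: B1 = {1, 3, 4}  B2 = {2, 3, 4}
Tree: B1–B2

The largest bag has 3 vertices, giving width 2; this decomposition certifies tw(G) ≤ 2. Since 4–1–3–2–4 is a cycle in G, G is not acyclic. Forests are exactly the graphs of treewidth ≤ 1, so tw(G) ≥ 2. Therefore the treewidth is 2.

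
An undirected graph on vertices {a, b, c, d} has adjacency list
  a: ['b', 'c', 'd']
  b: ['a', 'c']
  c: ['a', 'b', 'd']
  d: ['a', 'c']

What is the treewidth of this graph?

A width-2 tree decomposition is:
Bags: B1 = {a, b, c}  B2 = {a, c, d}
Tree: B1–B2
Every bag has size at most 3, so the width is 3 − 1 = 2 and tw(G) ≤ 2. Conversely, {a, c, d} is a clique of size 3, and the vertices of any clique must share a bag in every tree decomposition; so some bag has ≥ 3 vertices and tw(G) ≥ 2. The upper and lower bounds meet at 2, so that is the treewidth.

2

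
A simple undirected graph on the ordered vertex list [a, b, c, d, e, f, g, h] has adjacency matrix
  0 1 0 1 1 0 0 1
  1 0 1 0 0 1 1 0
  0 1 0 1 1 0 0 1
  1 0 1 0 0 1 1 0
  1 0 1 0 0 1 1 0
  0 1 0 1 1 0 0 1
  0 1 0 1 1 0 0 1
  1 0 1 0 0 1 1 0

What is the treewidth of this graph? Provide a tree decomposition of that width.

Treewidth 4.
One such decomposition:
Bags: B1 = {a, c, e, f, g}  B2 = {a, c, f, g, h}  B3 = {a, b, c, f, g}  B4 = {a, c, d, f, g}
Tree: B1–B2, B2–B3, B3–B4

The largest bag has 5 vertices, giving width 4; this decomposition certifies tw(G) ≤ 4. For the lower bound: the 5 vertex sets {e,f}, {g,h}, {a,b}, {c}, {d} are disjoint, each induces a connected subgraph, and every pair is joined by at least one edge of G. Contracting each set to a single vertex therefore yields K_{5} as a minor, and since treewidth is minor-monotone, tw(G) ≥ tw(K_{5}) = 4. Therefore the treewidth is 4.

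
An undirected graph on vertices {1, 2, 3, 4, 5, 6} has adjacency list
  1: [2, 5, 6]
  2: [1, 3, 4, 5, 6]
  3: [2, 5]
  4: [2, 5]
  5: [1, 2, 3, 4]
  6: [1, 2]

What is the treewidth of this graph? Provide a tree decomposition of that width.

The largest bag has 3 vertices, giving width 2; this decomposition certifies tw(G) ≤ 2. On the other hand G contains the 3-clique {1, 2, 5}. A clique must lie in a single bag of any decomposition, so no decomposition can have width below 2. Therefore the treewidth is 2.

Treewidth 2.
Bags: B1 = {2, 3, 5}  B2 = {1, 2, 5}  B3 = {2, 4, 5}  B4 = {1, 2, 6}
Tree: B1–B2, B1–B3, B2–B4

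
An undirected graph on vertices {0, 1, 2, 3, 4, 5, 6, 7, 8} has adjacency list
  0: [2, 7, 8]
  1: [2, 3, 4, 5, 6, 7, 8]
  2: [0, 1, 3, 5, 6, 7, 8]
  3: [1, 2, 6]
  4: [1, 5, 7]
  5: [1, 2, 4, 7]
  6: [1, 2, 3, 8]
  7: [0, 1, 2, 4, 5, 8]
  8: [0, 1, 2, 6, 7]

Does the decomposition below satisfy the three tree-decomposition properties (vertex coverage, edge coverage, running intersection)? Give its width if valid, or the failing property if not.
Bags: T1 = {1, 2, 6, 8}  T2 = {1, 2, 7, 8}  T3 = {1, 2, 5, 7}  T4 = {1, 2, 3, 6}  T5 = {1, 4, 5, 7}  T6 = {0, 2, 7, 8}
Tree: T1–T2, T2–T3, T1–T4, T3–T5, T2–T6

Yes; width 3.

Every vertex of G appears in some bag (union = {0, 1, 2, 3, 4, 5, 6, 7, 8}); every edge is covered by a bag; and for each vertex v the set of bags containing v is connected in the bag tree. The decomposition is therefore valid. The largest bag has 4 vertices, so the width is 3.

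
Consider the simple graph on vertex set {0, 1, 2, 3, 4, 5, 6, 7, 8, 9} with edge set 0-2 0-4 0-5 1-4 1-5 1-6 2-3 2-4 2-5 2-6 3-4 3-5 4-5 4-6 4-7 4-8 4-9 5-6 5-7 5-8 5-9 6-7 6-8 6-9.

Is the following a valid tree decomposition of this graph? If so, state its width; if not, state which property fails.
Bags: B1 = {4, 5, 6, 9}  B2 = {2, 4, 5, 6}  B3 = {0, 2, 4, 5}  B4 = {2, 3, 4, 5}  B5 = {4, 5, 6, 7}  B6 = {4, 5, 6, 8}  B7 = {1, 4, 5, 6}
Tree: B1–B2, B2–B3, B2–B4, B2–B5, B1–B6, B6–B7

Yes; width 3.

Vertex coverage: the bags together contain {0, 1, 2, 3, 4, 5, 6, 7, 8, 9}, the full vertex set. Edge coverage: each edge of G has both endpoints in at least one bag. Running intersection: for every vertex, the bags containing it form a connected subtree. All three properties hold, so this is a valid tree decomposition of width max|bag| − 1 = 3, and hence tw(G) ≤ 3.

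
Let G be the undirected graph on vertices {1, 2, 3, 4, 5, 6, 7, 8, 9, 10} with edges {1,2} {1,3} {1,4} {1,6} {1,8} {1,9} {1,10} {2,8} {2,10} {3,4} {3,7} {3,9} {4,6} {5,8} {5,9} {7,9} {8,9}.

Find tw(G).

2

A width-2 tree decomposition is:
Bags: B1 = {5, 8, 9}  B2 = {1, 8, 9}  B3 = {1, 3, 9}  B4 = {1, 2, 8}  B5 = {1, 3, 4}  B6 = {3, 7, 9}  B7 = {1, 4, 6}  B8 = {1, 2, 10}
Tree: B1–B2, B2–B3, B2–B4, B3–B5, B3–B6, B5–B7, B4–B8
Every bag has size at most 3, so the width is 3 − 1 = 2 and tw(G) ≤ 2. Conversely, {1, 2, 8} is a clique of size 3, and the vertices of any clique must share a bag in every tree decomposition; so some bag has ≥ 3 vertices and tw(G) ≥ 2. Combining the bounds, tw(G) = 2.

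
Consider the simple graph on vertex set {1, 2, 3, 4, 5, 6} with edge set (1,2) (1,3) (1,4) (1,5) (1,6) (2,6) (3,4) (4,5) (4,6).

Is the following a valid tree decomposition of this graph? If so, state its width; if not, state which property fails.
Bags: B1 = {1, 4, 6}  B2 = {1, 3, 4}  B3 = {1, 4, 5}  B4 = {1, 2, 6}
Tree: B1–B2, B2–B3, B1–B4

Every vertex of G appears in some bag (union = {1, 2, 3, 4, 5, 6}); every edge is covered by a bag; and for each vertex v the set of bags containing v is connected in the bag tree. The decomposition is therefore valid. The largest bag has 3 vertices, so the width is 2.

Yes; width 2.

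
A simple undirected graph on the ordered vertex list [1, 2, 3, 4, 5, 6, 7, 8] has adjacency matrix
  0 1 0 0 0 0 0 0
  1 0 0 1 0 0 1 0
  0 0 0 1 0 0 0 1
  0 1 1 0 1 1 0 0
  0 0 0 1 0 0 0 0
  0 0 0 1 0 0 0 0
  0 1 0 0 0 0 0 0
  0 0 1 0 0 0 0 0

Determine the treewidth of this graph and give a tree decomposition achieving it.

Treewidth 1.
One optimal decomposition is:
Bags: B1 = {4, 5}  B2 = {2, 4}  B3 = {3, 4}  B4 = {2, 7}  B5 = {4, 6}  B6 = {1, 2}  B7 = {3, 8}
Tree: B1–B2, B2–B3, B2–B4, B2–B5, B2–B6, B3–B7

Each bag holds 2 vertices, so the decomposition has width 1, which upper-bounds the treewidth. Since G has at least one edge (e.g. 5–4), it is not an edgeless graph, so tw(G) ≥ 1. Therefore the treewidth is 1.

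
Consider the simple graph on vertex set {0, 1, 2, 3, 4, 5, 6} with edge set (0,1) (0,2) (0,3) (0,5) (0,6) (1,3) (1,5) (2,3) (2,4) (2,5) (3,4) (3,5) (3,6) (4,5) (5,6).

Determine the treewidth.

A width-3 tree decomposition is:
Bags: B1 = {0, 2, 3, 5}  B2 = {0, 3, 5, 6}  B3 = {0, 1, 3, 5}  B4 = {2, 3, 4, 5}
Tree: B1–B2, B2–B3, B1–B4
The largest bag has 4 vertices, giving width 3; this decomposition certifies tw(G) ≤ 3. For the lower bound, the 4 vertices {0, 1, 3, 5} are pairwise adjacent, and any tree decomposition puts a clique entirely inside one bag — forcing width ≥ 3. Hence tw(G) = 3 exactly.

3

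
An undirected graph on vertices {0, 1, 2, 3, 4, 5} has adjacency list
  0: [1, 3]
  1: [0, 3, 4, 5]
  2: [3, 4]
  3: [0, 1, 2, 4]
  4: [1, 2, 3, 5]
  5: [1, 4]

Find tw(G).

2

A width-2 tree decomposition is:
Bags: B1 = {1, 3, 4}  B2 = {2, 3, 4}  B3 = {0, 1, 3}  B4 = {1, 4, 5}
Tree: B1–B2, B1–B3, B1–B4
Each bag holds 3 vertices, so the decomposition has width 2, which upper-bounds the treewidth. Conversely, {0, 1, 3} is a clique of size 3, and the vertices of any clique must share a bag in every tree decomposition; so some bag has ≥ 3 vertices and tw(G) ≥ 2. The upper and lower bounds meet at 2, so that is the treewidth.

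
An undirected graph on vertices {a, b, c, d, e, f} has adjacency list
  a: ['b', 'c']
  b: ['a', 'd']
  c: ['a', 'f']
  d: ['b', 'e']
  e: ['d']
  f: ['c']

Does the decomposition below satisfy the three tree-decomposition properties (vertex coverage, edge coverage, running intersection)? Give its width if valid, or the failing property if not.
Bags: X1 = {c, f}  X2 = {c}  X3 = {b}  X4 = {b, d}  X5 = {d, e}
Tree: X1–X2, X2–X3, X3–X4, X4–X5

A tree decomposition must satisfy three properties: every vertex lies in some bag; for every edge, both endpoints lie together in some bag; and for every vertex, the bags containing it form a connected subtree. Here vertex a appears in no bag, so the decomposition is invalid.

No — vertex a appears in no bag.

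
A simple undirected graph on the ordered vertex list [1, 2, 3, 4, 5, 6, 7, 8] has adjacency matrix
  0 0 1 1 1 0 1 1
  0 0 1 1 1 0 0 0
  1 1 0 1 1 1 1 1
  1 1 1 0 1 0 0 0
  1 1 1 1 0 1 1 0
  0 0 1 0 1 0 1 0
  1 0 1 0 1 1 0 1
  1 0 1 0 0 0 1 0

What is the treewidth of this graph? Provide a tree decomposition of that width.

Treewidth 3.
One optimal decomposition is:
Bags: B1 = {2, 3, 4, 5}  B2 = {1, 3, 4, 5}  B3 = {1, 3, 5, 7}  B4 = {1, 3, 7, 8}  B5 = {3, 5, 6, 7}
Tree: B1–B2, B2–B3, B3–B4, B3–B5

Every bag has size at most 4, so the width is 4 − 1 = 3 and tw(G) ≤ 3. Conversely, {1, 3, 7, 8} is a clique of size 4, and the vertices of any clique must share a bag in every tree decomposition; so some bag has ≥ 4 vertices and tw(G) ≥ 3. Therefore the treewidth is 3.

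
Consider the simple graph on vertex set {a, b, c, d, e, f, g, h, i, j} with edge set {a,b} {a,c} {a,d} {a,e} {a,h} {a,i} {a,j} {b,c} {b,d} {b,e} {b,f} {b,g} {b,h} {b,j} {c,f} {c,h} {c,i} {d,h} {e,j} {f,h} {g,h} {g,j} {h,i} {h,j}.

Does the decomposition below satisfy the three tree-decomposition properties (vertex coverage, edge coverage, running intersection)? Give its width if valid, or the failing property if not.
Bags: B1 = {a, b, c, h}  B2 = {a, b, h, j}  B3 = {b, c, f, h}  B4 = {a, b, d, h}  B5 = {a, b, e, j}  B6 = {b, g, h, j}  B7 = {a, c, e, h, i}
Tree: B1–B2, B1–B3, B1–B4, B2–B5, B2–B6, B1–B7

No — bags containing vertex e are not connected in the tree.

A tree decomposition must satisfy three properties: every vertex lies in some bag; for every edge, both endpoints lie together in some bag; and for every vertex, the bags containing it form a connected subtree. Here bags containing vertex e are not connected in the tree, so the decomposition is invalid.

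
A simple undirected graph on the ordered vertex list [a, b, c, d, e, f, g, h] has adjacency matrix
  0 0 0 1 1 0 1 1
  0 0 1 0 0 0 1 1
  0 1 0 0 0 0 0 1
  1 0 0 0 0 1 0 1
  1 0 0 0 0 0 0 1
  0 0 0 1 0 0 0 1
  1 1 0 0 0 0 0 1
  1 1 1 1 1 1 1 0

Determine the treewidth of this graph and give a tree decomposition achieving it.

Treewidth 2.
One optimal decomposition is:
Bags: B1 = {a, e, h}  B2 = {a, d, h}  B3 = {a, g, h}  B4 = {b, g, h}  B5 = {d, f, h}  B6 = {b, c, h}
Tree: B1–B2, B1–B3, B3–B4, B2–B5, B4–B6

Every bag has size at most 3, so the width is 3 − 1 = 2 and tw(G) ≤ 2. Conversely, {a, g, h} is a clique of size 3, and the vertices of any clique must share a bag in every tree decomposition; so some bag has ≥ 3 vertices and tw(G) ≥ 2. Combining the bounds, tw(G) = 2.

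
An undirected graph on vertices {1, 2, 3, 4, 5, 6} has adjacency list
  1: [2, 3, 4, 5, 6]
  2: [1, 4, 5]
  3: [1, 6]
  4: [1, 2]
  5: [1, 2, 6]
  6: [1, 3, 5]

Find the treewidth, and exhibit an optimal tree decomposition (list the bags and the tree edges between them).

Treewidth 2.
One such decomposition:
Bags: B1 = {1, 2, 5}  B2 = {1, 5, 6}  B3 = {1, 2, 4}  B4 = {1, 3, 6}
Tree: B1–B2, B1–B3, B2–B4

Each bag holds 3 vertices, so the decomposition has width 2, which upper-bounds the treewidth. Conversely, {1, 2, 4} is a clique of size 3, and the vertices of any clique must share a bag in every tree decomposition; so some bag has ≥ 3 vertices and tw(G) ≥ 2. Combining the bounds, tw(G) = 2.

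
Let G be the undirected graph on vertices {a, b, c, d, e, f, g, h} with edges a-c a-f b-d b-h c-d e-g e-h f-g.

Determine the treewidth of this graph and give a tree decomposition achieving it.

The largest bag has 3 vertices, giving width 2; this decomposition certifies tw(G) ≤ 2. Since h–e–g–f–a–c–d–b–h is a cycle in G, G is not acyclic. Forests are exactly the graphs of treewidth ≤ 1, so tw(G) ≥ 2. The upper and lower bounds meet at 2, so that is the treewidth.

Treewidth 2.
Bags: B1 = {e, g, h}  B2 = {f, g, h}  B3 = {a, f, h}  B4 = {a, c, h}  B5 = {c, d, h}  B6 = {b, d, h}
Tree: B1–B2, B2–B3, B3–B4, B4–B5, B5–B6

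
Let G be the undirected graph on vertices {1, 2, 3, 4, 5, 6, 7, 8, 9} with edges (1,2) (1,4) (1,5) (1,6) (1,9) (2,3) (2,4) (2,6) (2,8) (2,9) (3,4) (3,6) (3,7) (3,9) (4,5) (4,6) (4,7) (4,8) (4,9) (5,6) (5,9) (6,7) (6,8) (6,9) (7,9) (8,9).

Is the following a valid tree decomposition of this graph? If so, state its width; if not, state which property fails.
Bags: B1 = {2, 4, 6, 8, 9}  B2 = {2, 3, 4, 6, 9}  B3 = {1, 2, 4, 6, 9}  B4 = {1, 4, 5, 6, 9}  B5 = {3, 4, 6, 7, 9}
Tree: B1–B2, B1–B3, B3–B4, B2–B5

Vertex coverage: the bags together contain {1, 2, 3, 4, 5, 6, 7, 8, 9}, the full vertex set. Edge coverage: each edge of G has both endpoints in at least one bag. Running intersection: for every vertex, the bags containing it form a connected subtree. All three properties hold, so this is a valid tree decomposition of width max|bag| − 1 = 4, and hence tw(G) ≤ 4.

Yes; width 4.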